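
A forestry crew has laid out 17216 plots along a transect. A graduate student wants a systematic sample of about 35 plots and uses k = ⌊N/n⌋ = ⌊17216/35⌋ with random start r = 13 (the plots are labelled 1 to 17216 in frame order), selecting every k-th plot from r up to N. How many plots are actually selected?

k = ⌊17216/35⌋ = 491
Achieved size = ⌊(17216 − 13)/491⌋ + 1 = ⌊17203/491⌋ + 1 = 35 + 1 = 36
(last selection: 13 + 35×491 = 17198 ≤ 17216; next would be 17689 > 17216)

36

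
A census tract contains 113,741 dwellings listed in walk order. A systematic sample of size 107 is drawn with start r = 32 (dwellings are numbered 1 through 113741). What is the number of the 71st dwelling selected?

74442

k = 113741/107 = 1063
71st selection = r + (71−1)·k = 32 + 70×1063 = 32 + 74410 = 74442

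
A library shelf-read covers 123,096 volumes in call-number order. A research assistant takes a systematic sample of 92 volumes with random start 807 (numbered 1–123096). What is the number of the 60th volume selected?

79749

k = 123096/92 = 1338
60th selection = r + (60−1)·k = 807 + 59×1338 = 807 + 78942 = 79749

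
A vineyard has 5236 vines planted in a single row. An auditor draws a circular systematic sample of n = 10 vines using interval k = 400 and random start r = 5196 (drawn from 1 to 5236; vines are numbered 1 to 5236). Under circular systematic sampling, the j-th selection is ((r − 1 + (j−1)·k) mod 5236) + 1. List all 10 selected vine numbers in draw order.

5196, 360, 760, 1160, 1560, 1960, 2360, 2760, 3160, 3560

Selection 1: 5196
Selection 2: 5196 + 400 = 5596 → 5596 − 5236 = 360
Selection 3: 360 + 400 = 760
Selection 4: 760 + 400 = 1160
Selection 5: 1160 + 400 = 1560
Selection 6: 1560 + 400 = 1960
Selection 7: 1960 + 400 = 2360
Selection 8: 2360 + 400 = 2760
Selection 9: 2760 + 400 = 3160
Selection 10: 3160 + 400 = 3560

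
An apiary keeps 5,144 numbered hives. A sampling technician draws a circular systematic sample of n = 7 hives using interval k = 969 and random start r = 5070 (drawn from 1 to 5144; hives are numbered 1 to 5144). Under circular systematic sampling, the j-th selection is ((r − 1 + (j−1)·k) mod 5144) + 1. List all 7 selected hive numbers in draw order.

Selection 1: 5070
Selection 2: 5070 + 969 = 6039 → 6039 − 5144 = 895
Selection 3: 895 + 969 = 1864
Selection 4: 1864 + 969 = 2833
Selection 5: 2833 + 969 = 3802
Selection 6: 3802 + 969 = 4771
Selection 7: 4771 + 969 = 5740 → 5740 − 5144 = 596

5070, 895, 1864, 2833, 3802, 4771, 596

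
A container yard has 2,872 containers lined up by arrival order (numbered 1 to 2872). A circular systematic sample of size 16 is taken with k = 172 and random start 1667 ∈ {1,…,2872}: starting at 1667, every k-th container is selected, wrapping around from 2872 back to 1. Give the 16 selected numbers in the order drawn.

1667, 1839, 2011, 2183, 2355, 2527, 2699, 2871, 171, 343, 515, 687, 859, 1031, 1203, 1375

Selection 1: 1667
Selection 2: 1667 + 172 = 1839
Selection 3: 1839 + 172 = 2011
Selection 4: 2011 + 172 = 2183
Selection 5: 2183 + 172 = 2355
Selection 6: 2355 + 172 = 2527
Selection 7: 2527 + 172 = 2699
Selection 8: 2699 + 172 = 2871
Selection 9: 2871 + 172 = 3043 → 3043 − 2872 = 171
Selection 10: 171 + 172 = 343
Selection 11: 343 + 172 = 515
Selection 12: 515 + 172 = 687
Selection 13: 687 + 172 = 859
Selection 14: 859 + 172 = 1031
Selection 15: 1031 + 172 = 1203
Selection 16: 1203 + 172 = 1375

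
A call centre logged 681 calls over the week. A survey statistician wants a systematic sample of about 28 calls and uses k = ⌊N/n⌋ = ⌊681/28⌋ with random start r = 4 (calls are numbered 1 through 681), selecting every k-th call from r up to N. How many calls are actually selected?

29

k = ⌊681/28⌋ = 24
Achieved size = ⌊(681 − 4)/24⌋ + 1 = ⌊677/24⌋ + 1 = 28 + 1 = 29
(last selection: 4 + 28×24 = 676 ≤ 681; next would be 700 > 681)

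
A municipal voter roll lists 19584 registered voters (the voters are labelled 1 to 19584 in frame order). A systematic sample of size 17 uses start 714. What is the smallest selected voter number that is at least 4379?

5322

k = 19584/17 = 1152
Steps past start: ⌈(4379 − 714)/1152⌉ = ⌈3665/1152⌉ = 4
Selected voter: 714 + 4×1152 = 5322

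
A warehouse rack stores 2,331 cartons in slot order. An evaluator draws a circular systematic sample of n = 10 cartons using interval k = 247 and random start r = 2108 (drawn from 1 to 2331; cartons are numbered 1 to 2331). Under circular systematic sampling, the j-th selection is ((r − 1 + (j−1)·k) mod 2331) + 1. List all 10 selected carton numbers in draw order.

2108, 24, 271, 518, 765, 1012, 1259, 1506, 1753, 2000

Selection 1: 2108
Selection 2: 2108 + 247 = 2355 → 2355 − 2331 = 24
Selection 3: 24 + 247 = 271
Selection 4: 271 + 247 = 518
Selection 5: 518 + 247 = 765
Selection 6: 765 + 247 = 1012
Selection 7: 1012 + 247 = 1259
Selection 8: 1259 + 247 = 1506
Selection 9: 1506 + 247 = 1753
Selection 10: 1753 + 247 = 2000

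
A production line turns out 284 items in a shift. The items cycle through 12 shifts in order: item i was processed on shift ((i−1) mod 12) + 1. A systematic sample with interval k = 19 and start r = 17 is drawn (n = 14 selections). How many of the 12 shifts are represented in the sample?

Consecutive selections differ by k = 19, so their shift numbers differ by 19 mod 12 = 7.
gcd(19, 12) = 1, so the sample visits 12/1 = 12 distinct residues mod 12.
Start 17 is shift 5; the shifts hit are 1, 2, 3, 4, 5, 6, 7, 8, 9, 10, 11, 12.

12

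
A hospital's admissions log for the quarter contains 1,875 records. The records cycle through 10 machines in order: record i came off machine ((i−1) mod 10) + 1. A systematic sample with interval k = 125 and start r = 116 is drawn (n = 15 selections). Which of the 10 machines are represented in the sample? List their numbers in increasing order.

Consecutive selections differ by k = 125, so their machine numbers differ by 125 mod 10 = 5.
gcd(125, 10) = 5, so the sample visits 10/5 = 2 distinct residues mod 10.
Start 116 is machine 6; the machines hit are 1, 6.

1, 6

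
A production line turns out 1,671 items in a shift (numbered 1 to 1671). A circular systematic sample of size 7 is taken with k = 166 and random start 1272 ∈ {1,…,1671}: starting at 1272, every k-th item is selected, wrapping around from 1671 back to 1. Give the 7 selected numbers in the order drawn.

1272, 1438, 1604, 99, 265, 431, 597

Selection 1: 1272
Selection 2: 1272 + 166 = 1438
Selection 3: 1438 + 166 = 1604
Selection 4: 1604 + 166 = 1770 → 1770 − 1671 = 99
Selection 5: 99 + 166 = 265
Selection 6: 265 + 166 = 431
Selection 7: 431 + 166 = 597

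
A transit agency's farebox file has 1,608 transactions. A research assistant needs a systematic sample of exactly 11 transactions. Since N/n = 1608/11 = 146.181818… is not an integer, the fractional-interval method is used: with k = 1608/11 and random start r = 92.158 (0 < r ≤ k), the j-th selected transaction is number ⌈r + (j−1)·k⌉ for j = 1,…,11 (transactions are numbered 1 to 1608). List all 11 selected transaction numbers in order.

j=1: r + 0k = 92.158 → ⌈·⌉ = 93
j=2: r + 1k = 238.339818… → ⌈·⌉ = 239
j=3: r + 2k = 384.521636… → ⌈·⌉ = 385
j=4: r + 3k = 530.703454… → ⌈·⌉ = 531
j=5: r + 4k = 676.885272… → ⌈·⌉ = 677
j=6: r + 5k = 823.067090… → ⌈·⌉ = 824
j=7: r + 6k = 969.248909… → ⌈·⌉ = 970
j=8: r + 7k = 1115.430727… → ⌈·⌉ = 1116
j=9: r + 8k = 1261.612545… → ⌈·⌉ = 1262
j=10: r + 9k = 1407.794363… → ⌈·⌉ = 1408
j=11: r + 10k = 1553.976181… → ⌈·⌉ = 1554

93, 239, 385, 531, 677, 824, 970, 1116, 1262, 1408, 1554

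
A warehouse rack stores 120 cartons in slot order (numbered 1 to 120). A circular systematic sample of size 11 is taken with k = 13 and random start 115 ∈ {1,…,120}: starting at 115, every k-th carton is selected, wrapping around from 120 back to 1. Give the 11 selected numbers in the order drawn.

115, 8, 21, 34, 47, 60, 73, 86, 99, 112, 5

Selection 1: 115
Selection 2: 115 + 13 = 128 → 128 − 120 = 8
Selection 3: 8 + 13 = 21
Selection 4: 21 + 13 = 34
Selection 5: 34 + 13 = 47
Selection 6: 47 + 13 = 60
Selection 7: 60 + 13 = 73
Selection 8: 73 + 13 = 86
Selection 9: 86 + 13 = 99
Selection 10: 99 + 13 = 112
Selection 11: 112 + 13 = 125 → 125 − 120 = 5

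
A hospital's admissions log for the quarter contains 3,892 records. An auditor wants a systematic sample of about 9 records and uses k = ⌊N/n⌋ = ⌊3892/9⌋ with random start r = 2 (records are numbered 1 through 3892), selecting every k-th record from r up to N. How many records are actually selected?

10

k = ⌊3892/9⌋ = 432
Achieved size = ⌊(3892 − 2)/432⌋ + 1 = ⌊3890/432⌋ + 1 = 9 + 1 = 10
(last selection: 2 + 9×432 = 3890 ≤ 3892; next would be 4322 > 3892)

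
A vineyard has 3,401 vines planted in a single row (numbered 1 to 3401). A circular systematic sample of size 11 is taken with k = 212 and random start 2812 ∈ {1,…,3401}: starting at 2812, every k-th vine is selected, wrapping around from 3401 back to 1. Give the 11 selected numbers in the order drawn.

Selection 1: 2812
Selection 2: 2812 + 212 = 3024
Selection 3: 3024 + 212 = 3236
Selection 4: 3236 + 212 = 3448 → 3448 − 3401 = 47
Selection 5: 47 + 212 = 259
Selection 6: 259 + 212 = 471
Selection 7: 471 + 212 = 683
Selection 8: 683 + 212 = 895
Selection 9: 895 + 212 = 1107
Selection 10: 1107 + 212 = 1319
Selection 11: 1319 + 212 = 1531

2812, 3024, 3236, 47, 259, 471, 683, 895, 1107, 1319, 1531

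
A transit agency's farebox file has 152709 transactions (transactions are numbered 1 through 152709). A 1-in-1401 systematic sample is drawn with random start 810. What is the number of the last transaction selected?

k = 1401
109th selection = r + (109−1)·k = 810 + 108×1401 = 810 + 151308 = 152118

152118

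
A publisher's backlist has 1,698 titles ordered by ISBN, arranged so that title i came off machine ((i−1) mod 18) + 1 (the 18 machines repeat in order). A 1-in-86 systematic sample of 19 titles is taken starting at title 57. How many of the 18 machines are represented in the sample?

Consecutive selections differ by k = 86, so their machine numbers differ by 86 mod 18 = 14.
gcd(86, 18) = 2, so the sample visits 18/2 = 9 distinct residues mod 18.
Start 57 is machine 3; the machines hit are 1, 3, 5, 7, 9, 11, 13, 15, 17.

9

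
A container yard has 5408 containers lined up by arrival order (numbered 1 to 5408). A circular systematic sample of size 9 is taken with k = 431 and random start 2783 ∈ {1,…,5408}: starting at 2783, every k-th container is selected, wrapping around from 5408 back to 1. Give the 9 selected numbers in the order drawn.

2783, 3214, 3645, 4076, 4507, 4938, 5369, 392, 823

Selection 1: 2783
Selection 2: 2783 + 431 = 3214
Selection 3: 3214 + 431 = 3645
Selection 4: 3645 + 431 = 4076
Selection 5: 4076 + 431 = 4507
Selection 6: 4507 + 431 = 4938
Selection 7: 4938 + 431 = 5369
Selection 8: 5369 + 431 = 5800 → 5800 − 5408 = 392
Selection 9: 392 + 431 = 823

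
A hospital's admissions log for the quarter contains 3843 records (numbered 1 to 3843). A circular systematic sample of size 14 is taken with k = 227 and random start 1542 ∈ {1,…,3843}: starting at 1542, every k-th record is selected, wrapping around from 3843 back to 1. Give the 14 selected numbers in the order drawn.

Selection 1: 1542
Selection 2: 1542 + 227 = 1769
Selection 3: 1769 + 227 = 1996
Selection 4: 1996 + 227 = 2223
Selection 5: 2223 + 227 = 2450
Selection 6: 2450 + 227 = 2677
Selection 7: 2677 + 227 = 2904
Selection 8: 2904 + 227 = 3131
Selection 9: 3131 + 227 = 3358
Selection 10: 3358 + 227 = 3585
Selection 11: 3585 + 227 = 3812
Selection 12: 3812 + 227 = 4039 → 4039 − 3843 = 196
Selection 13: 196 + 227 = 423
Selection 14: 423 + 227 = 650

1542, 1769, 1996, 2223, 2450, 2677, 2904, 3131, 3358, 3585, 3812, 196, 423, 650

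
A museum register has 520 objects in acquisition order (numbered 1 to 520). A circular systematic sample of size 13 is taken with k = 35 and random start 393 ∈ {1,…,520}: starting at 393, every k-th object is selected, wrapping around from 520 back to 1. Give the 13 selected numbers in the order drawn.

393, 428, 463, 498, 13, 48, 83, 118, 153, 188, 223, 258, 293

Selection 1: 393
Selection 2: 393 + 35 = 428
Selection 3: 428 + 35 = 463
Selection 4: 463 + 35 = 498
Selection 5: 498 + 35 = 533 → 533 − 520 = 13
Selection 6: 13 + 35 = 48
Selection 7: 48 + 35 = 83
Selection 8: 83 + 35 = 118
Selection 9: 118 + 35 = 153
Selection 10: 153 + 35 = 188
Selection 11: 188 + 35 = 223
Selection 12: 223 + 35 = 258
Selection 13: 258 + 35 = 293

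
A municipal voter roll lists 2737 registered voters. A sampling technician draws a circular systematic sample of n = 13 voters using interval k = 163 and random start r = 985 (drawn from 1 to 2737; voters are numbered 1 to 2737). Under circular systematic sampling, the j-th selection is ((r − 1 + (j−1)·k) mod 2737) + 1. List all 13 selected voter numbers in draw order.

985, 1148, 1311, 1474, 1637, 1800, 1963, 2126, 2289, 2452, 2615, 41, 204

Selection 1: 985
Selection 2: 985 + 163 = 1148
Selection 3: 1148 + 163 = 1311
Selection 4: 1311 + 163 = 1474
Selection 5: 1474 + 163 = 1637
Selection 6: 1637 + 163 = 1800
Selection 7: 1800 + 163 = 1963
Selection 8: 1963 + 163 = 2126
Selection 9: 2126 + 163 = 2289
Selection 10: 2289 + 163 = 2452
Selection 11: 2452 + 163 = 2615
Selection 12: 2615 + 163 = 2778 → 2778 − 2737 = 41
Selection 13: 41 + 163 = 204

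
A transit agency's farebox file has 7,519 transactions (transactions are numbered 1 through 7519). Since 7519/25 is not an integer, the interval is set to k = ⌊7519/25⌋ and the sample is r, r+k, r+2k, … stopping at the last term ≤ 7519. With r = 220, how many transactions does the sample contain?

25

k = ⌊7519/25⌋ = 300
Achieved size = ⌊(7519 − 220)/300⌋ + 1 = ⌊7299/300⌋ + 1 = 24 + 1 = 25
(last selection: 220 + 24×300 = 7420 ≤ 7519; next would be 7720 > 7519)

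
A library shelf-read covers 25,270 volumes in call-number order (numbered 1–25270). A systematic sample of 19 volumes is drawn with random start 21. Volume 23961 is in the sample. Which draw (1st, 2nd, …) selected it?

19

k = 25270/19 = 1330
position = (23961 − 21)/1330 + 1 = 23940/1330 + 1 = 18 + 1 = 19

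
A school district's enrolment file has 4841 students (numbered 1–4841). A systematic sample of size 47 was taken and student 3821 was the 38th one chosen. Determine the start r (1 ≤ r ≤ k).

10

k = 4841/47 = 103
r = 3821 − (38−1)×103 = 3821 − 3811 = 10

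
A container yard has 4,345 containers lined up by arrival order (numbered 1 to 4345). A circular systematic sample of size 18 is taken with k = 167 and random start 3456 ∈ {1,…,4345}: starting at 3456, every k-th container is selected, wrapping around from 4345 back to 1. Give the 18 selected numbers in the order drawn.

Selection 1: 3456
Selection 2: 3456 + 167 = 3623
Selection 3: 3623 + 167 = 3790
Selection 4: 3790 + 167 = 3957
Selection 5: 3957 + 167 = 4124
Selection 6: 4124 + 167 = 4291
Selection 7: 4291 + 167 = 4458 → 4458 − 4345 = 113
Selection 8: 113 + 167 = 280
Selection 9: 280 + 167 = 447
Selection 10: 447 + 167 = 614
Selection 11: 614 + 167 = 781
Selection 12: 781 + 167 = 948
Selection 13: 948 + 167 = 1115
Selection 14: 1115 + 167 = 1282
Selection 15: 1282 + 167 = 1449
Selection 16: 1449 + 167 = 1616
Selection 17: 1616 + 167 = 1783
Selection 18: 1783 + 167 = 1950

3456, 3623, 3790, 3957, 4124, 4291, 113, 280, 447, 614, 781, 948, 1115, 1282, 1449, 1616, 1783, 1950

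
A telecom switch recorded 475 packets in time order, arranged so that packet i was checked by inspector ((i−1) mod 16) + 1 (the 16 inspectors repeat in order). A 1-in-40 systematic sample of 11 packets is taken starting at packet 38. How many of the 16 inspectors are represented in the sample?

Consecutive selections differ by k = 40, so their inspector numbers differ by 40 mod 16 = 8.
gcd(40, 16) = 8, so the sample visits 16/8 = 2 distinct residues mod 16.
Start 38 is inspector 6; the inspectors hit are 6, 14.

2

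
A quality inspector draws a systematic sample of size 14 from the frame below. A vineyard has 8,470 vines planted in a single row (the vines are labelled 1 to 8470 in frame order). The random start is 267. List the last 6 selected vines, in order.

k = N/n = 8470/14 = 605
9th selection = 267 + 8×605 = 5107
10th: 5107 + 605 = 5712
11th: 5712 + 605 = 6317
12th: 6317 + 605 = 6922
13th: 6922 + 605 = 7527
14th: 7527 + 605 = 8132

5107, 5712, 6317, 6922, 7527, 8132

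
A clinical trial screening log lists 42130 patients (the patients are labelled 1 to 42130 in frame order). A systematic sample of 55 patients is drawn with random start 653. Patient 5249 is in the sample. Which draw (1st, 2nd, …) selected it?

k = 42130/55 = 766
position = (5249 − 653)/766 + 1 = 4596/766 + 1 = 6 + 1 = 7

7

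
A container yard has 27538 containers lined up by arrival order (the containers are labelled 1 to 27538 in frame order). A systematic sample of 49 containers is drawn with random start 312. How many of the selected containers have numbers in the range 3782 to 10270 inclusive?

11

k = 27538/49 = 562
First selection ≥ 3782: 312 + ⌈(3782−312)/562⌉·562 = 312 + 7×562 = 4246
Last selection ≤ 10270: 312 + ⌊(10270−312)/562⌋·562 = 312 + 17×562 = 9866
Count = 17 − 7 + 1 = 11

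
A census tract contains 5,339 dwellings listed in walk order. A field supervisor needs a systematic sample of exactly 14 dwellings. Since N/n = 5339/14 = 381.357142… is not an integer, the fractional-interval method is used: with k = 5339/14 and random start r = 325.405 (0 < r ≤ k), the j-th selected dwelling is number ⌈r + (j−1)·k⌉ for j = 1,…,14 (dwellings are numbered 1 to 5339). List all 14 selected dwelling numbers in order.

326, 707, 1089, 1470, 1851, 2233, 2614, 2995, 3377, 3758, 4139, 4521, 4902, 5284

j=1: r + 0k = 325.405 → ⌈·⌉ = 326
j=2: r + 1k = 706.762142… → ⌈·⌉ = 707
j=3: r + 2k = 1088.119285… → ⌈·⌉ = 1089
j=4: r + 3k = 1469.476428… → ⌈·⌉ = 1470
j=5: r + 4k = 1850.833571… → ⌈·⌉ = 1851
j=6: r + 5k = 2232.190714… → ⌈·⌉ = 2233
j=7: r + 6k = 2613.547857… → ⌈·⌉ = 2614
j=8: r + 7k = 2994.905 → ⌈·⌉ = 2995
j=9: r + 8k = 3376.262142… → ⌈·⌉ = 3377
j=10: r + 9k = 3757.619285… → ⌈·⌉ = 3758
j=11: r + 10k = 4138.976428… → ⌈·⌉ = 4139
j=12: r + 11k = 4520.333571… → ⌈·⌉ = 4521
j=13: r + 12k = 4901.690714… → ⌈·⌉ = 4902
j=14: r + 13k = 5283.047857… → ⌈·⌉ = 5284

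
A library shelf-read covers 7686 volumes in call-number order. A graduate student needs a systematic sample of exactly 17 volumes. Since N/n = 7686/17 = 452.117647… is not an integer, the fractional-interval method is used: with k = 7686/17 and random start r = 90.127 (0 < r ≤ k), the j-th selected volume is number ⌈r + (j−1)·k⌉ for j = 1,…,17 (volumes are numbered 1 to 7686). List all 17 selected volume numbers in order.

91, 543, 995, 1447, 1899, 2351, 2803, 3255, 3708, 4160, 4612, 5064, 5516, 5968, 6420, 6872, 7325

j=1: r + 0k = 90.127 → ⌈·⌉ = 91
j=2: r + 1k = 542.244647… → ⌈·⌉ = 543
j=3: r + 2k = 994.362294… → ⌈·⌉ = 995
j=4: r + 3k = 1446.479941… → ⌈·⌉ = 1447
j=5: r + 4k = 1898.597588… → ⌈·⌉ = 1899
j=6: r + 5k = 2350.715235… → ⌈·⌉ = 2351
j=7: r + 6k = 2802.832882… → ⌈·⌉ = 2803
j=8: r + 7k = 3254.950529… → ⌈·⌉ = 3255
j=9: r + 8k = 3707.068176… → ⌈·⌉ = 3708
j=10: r + 9k = 4159.185823… → ⌈·⌉ = 4160
j=11: r + 10k = 4611.303470… → ⌈·⌉ = 4612
j=12: r + 11k = 5063.421117… → ⌈·⌉ = 5064
j=13: r + 12k = 5515.538764… → ⌈·⌉ = 5516
j=14: r + 13k = 5967.656411… → ⌈·⌉ = 5968
j=15: r + 14k = 6419.774058… → ⌈·⌉ = 6420
j=16: r + 15k = 6871.891705… → ⌈·⌉ = 6872
j=17: r + 16k = 7324.009352… → ⌈·⌉ = 7325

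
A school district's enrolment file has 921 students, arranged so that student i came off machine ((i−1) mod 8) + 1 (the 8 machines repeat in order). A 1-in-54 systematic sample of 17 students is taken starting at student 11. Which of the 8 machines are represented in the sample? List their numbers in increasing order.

Consecutive selections differ by k = 54, so their machine numbers differ by 54 mod 8 = 6.
gcd(54, 8) = 2, so the sample visits 8/2 = 4 distinct residues mod 8.
Start 11 is machine 3; the machines hit are 1, 3, 5, 7.

1, 3, 5, 7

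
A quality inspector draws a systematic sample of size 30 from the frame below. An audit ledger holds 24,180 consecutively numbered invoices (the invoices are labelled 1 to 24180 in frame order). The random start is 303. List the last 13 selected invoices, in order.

14005, 14811, 15617, 16423, 17229, 18035, 18841, 19647, 20453, 21259, 22065, 22871, 23677

k = N/n = 24180/30 = 806
18th selection = 303 + 17×806 = 14005
19th: 14005 + 806 = 14811
20th: 14811 + 806 = 15617
21st: 15617 + 806 = 16423
22nd: 16423 + 806 = 17229
23rd: 17229 + 806 = 18035
24th: 18035 + 806 = 18841
25th: 18841 + 806 = 19647
26th: 19647 + 806 = 20453
27th: 20453 + 806 = 21259
28th: 21259 + 806 = 22065
29th: 22065 + 806 = 22871
30th: 22871 + 806 = 23677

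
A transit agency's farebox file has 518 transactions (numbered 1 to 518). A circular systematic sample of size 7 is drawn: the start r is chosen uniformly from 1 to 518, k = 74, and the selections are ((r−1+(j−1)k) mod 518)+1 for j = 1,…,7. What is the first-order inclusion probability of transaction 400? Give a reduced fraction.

1/74

For each position j, as r ranges over 1…518 the j-th selection hits every transaction exactly once, so transaction 400 is selected for exactly 7 of the 518 starts.
Inclusion probability = 7/518 = 1/74.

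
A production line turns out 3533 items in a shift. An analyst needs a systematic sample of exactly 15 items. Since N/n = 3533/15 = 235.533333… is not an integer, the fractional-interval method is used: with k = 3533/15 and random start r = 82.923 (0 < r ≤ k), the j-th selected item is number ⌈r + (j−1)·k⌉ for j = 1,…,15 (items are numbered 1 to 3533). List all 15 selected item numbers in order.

83, 319, 554, 790, 1026, 1261, 1497, 1732, 1968, 2203, 2439, 2674, 2910, 3145, 3381

j=1: r + 0k = 82.923 → ⌈·⌉ = 83
j=2: r + 1k = 318.456333… → ⌈·⌉ = 319
j=3: r + 2k = 553.989666… → ⌈·⌉ = 554
j=4: r + 3k = 789.523 → ⌈·⌉ = 790
j=5: r + 4k = 1025.056333… → ⌈·⌉ = 1026
j=6: r + 5k = 1260.589666… → ⌈·⌉ = 1261
j=7: r + 6k = 1496.123 → ⌈·⌉ = 1497
j=8: r + 7k = 1731.656333… → ⌈·⌉ = 1732
j=9: r + 8k = 1967.189666… → ⌈·⌉ = 1968
j=10: r + 9k = 2202.723 → ⌈·⌉ = 2203
j=11: r + 10k = 2438.256333… → ⌈·⌉ = 2439
j=12: r + 11k = 2673.789666… → ⌈·⌉ = 2674
j=13: r + 12k = 2909.323 → ⌈·⌉ = 2910
j=14: r + 13k = 3144.856333… → ⌈·⌉ = 3145
j=15: r + 14k = 3380.389666… → ⌈·⌉ = 3381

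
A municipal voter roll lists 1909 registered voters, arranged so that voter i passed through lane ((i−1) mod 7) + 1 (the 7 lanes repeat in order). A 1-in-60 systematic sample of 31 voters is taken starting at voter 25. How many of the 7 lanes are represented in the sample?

7

Consecutive selections differ by k = 60, so their lane numbers differ by 60 mod 7 = 4.
gcd(60, 7) = 1, so the sample visits 7/1 = 7 distinct residues mod 7.
Start 25 is lane 4; the lanes hit are 1, 2, 3, 4, 5, 6, 7.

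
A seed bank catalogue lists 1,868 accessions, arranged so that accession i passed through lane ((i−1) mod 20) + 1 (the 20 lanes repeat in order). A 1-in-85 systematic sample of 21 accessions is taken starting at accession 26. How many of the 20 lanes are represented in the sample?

4

Consecutive selections differ by k = 85, so their lane numbers differ by 85 mod 20 = 5.
gcd(85, 20) = 5, so the sample visits 20/5 = 4 distinct residues mod 20.
Start 26 is lane 6; the lanes hit are 1, 6, 11, 16.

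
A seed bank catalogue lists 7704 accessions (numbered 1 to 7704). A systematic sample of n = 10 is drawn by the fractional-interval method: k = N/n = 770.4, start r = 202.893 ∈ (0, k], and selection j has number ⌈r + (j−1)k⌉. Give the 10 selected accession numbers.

j=1: r + 0k = 202.893 → ⌈·⌉ = 203
j=2: r + 1k = 973.293 → ⌈·⌉ = 974
j=3: r + 2k = 1743.693 → ⌈·⌉ = 1744
j=4: r + 3k = 2514.093 → ⌈·⌉ = 2515
j=5: r + 4k = 3284.493 → ⌈·⌉ = 3285
j=6: r + 5k = 4054.893 → ⌈·⌉ = 4055
j=7: r + 6k = 4825.293 → ⌈·⌉ = 4826
j=8: r + 7k = 5595.693 → ⌈·⌉ = 5596
j=9: r + 8k = 6366.093 → ⌈·⌉ = 6367
j=10: r + 9k = 7136.493 → ⌈·⌉ = 7137

203, 974, 1744, 2515, 3285, 4055, 4826, 5596, 6367, 7137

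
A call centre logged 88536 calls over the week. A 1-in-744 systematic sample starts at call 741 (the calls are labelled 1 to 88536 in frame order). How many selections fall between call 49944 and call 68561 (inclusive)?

k = 744
First selection ≥ 49944: 741 + ⌈(49944−741)/744⌉·744 = 741 + 67×744 = 50589
Last selection ≤ 68561: 741 + ⌊(68561−741)/744⌋·744 = 741 + 91×744 = 68445
Count = 91 − 67 + 1 = 25

25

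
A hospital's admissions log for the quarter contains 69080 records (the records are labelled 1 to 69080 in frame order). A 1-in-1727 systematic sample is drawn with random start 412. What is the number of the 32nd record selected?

53949

k = 1727
32nd selection = r + (32−1)·k = 412 + 31×1727 = 412 + 53537 = 53949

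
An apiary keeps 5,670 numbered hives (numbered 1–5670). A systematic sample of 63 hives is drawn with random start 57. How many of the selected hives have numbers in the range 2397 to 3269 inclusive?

10

k = 5670/63 = 90
First selection ≥ 2397: 57 + ⌈(2397−57)/90⌉·90 = 57 + 26×90 = 2397
Last selection ≤ 3269: 57 + ⌊(3269−57)/90⌋·90 = 57 + 35×90 = 3207
Count = 35 − 26 + 1 = 10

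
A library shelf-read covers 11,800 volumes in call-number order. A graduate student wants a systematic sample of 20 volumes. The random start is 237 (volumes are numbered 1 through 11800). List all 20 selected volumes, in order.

k = N/n = 11800/20 = 590
volume 1: 237
volume 2: 237 + 590 = 827
volume 3: 827 + 590 = 1417
volume 4: 1417 + 590 = 2007
volume 5: 2007 + 590 = 2597
volume 6: 2597 + 590 = 3187
volume 7: 3187 + 590 = 3777
volume 8: 3777 + 590 = 4367
volume 9: 4367 + 590 = 4957
volume 10: 4957 + 590 = 5547
volume 11: 5547 + 590 = 6137
volume 12: 6137 + 590 = 6727
volume 13: 6727 + 590 = 7317
volume 14: 7317 + 590 = 7907
volume 15: 7907 + 590 = 8497
volume 16: 8497 + 590 = 9087
volume 17: 9087 + 590 = 9677
volume 18: 9677 + 590 = 10267
volume 19: 10267 + 590 = 10857
volume 20: 10857 + 590 = 11447

237, 827, 1417, 2007, 2597, 3187, 3777, 4367, 4957, 5547, 6137, 6727, 7317, 7907, 8497, 9087, 9677, 10267, 10857, 11447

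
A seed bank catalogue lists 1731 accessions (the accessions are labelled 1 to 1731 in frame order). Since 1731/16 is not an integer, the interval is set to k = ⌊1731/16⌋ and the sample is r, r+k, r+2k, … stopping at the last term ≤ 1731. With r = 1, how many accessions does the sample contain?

17

k = ⌊1731/16⌋ = 108
Achieved size = ⌊(1731 − 1)/108⌋ + 1 = ⌊1730/108⌋ + 1 = 16 + 1 = 17
(last selection: 1 + 16×108 = 1729 ≤ 1731; next would be 1837 > 1731)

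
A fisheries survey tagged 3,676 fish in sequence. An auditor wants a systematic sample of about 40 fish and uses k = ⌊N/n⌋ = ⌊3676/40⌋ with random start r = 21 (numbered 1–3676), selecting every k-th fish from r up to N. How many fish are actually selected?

k = ⌊3676/40⌋ = 91
Achieved size = ⌊(3676 − 21)/91⌋ + 1 = ⌊3655/91⌋ + 1 = 40 + 1 = 41
(last selection: 21 + 40×91 = 3661 ≤ 3676; next would be 3752 > 3676)

41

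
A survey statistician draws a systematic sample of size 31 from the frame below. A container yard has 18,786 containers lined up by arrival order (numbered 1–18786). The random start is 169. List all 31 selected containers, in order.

169, 775, 1381, 1987, 2593, 3199, 3805, 4411, 5017, 5623, 6229, 6835, 7441, 8047, 8653, 9259, 9865, 10471, 11077, 11683, 12289, 12895, 13501, 14107, 14713, 15319, 15925, 16531, 17137, 17743, 18349

k = N/n = 18786/31 = 606
container 1: 169
container 2: 169 + 606 = 775
container 3: 775 + 606 = 1381
container 4: 1381 + 606 = 1987
container 5: 1987 + 606 = 2593
container 6: 2593 + 606 = 3199
container 7: 3199 + 606 = 3805
container 8: 3805 + 606 = 4411
container 9: 4411 + 606 = 5017
container 10: 5017 + 606 = 5623
container 11: 5623 + 606 = 6229
container 12: 6229 + 606 = 6835
container 13: 6835 + 606 = 7441
container 14: 7441 + 606 = 8047
container 15: 8047 + 606 = 8653
container 16: 8653 + 606 = 9259
container 17: 9259 + 606 = 9865
container 18: 9865 + 606 = 10471
container 19: 10471 + 606 = 11077
container 20: 11077 + 606 = 11683
container 21: 11683 + 606 = 12289
container 22: 12289 + 606 = 12895
container 23: 12895 + 606 = 13501
container 24: 13501 + 606 = 14107
container 25: 14107 + 606 = 14713
container 26: 14713 + 606 = 15319
container 27: 15319 + 606 = 15925
container 28: 15925 + 606 = 16531
container 29: 16531 + 606 = 17137
container 30: 17137 + 606 = 17743
container 31: 17743 + 606 = 18349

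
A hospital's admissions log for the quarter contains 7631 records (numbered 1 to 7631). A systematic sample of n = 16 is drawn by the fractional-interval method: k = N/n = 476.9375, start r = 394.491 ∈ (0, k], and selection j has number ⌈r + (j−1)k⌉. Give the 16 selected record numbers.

395, 872, 1349, 1826, 2303, 2780, 3257, 3734, 4210, 4687, 5164, 5641, 6118, 6595, 7072, 7549

j=1: r + 0k = 394.491 → ⌈·⌉ = 395
j=2: r + 1k = 871.4285 → ⌈·⌉ = 872
j=3: r + 2k = 1348.366 → ⌈·⌉ = 1349
j=4: r + 3k = 1825.3035 → ⌈·⌉ = 1826
j=5: r + 4k = 2302.241 → ⌈·⌉ = 2303
j=6: r + 5k = 2779.1785 → ⌈·⌉ = 2780
j=7: r + 6k = 3256.116 → ⌈·⌉ = 3257
j=8: r + 7k = 3733.0535 → ⌈·⌉ = 3734
j=9: r + 8k = 4209.991 → ⌈·⌉ = 4210
j=10: r + 9k = 4686.9285 → ⌈·⌉ = 4687
j=11: r + 10k = 5163.866 → ⌈·⌉ = 5164
j=12: r + 11k = 5640.8035 → ⌈·⌉ = 5641
j=13: r + 12k = 6117.741 → ⌈·⌉ = 6118
j=14: r + 13k = 6594.6785 → ⌈·⌉ = 6595
j=15: r + 14k = 7071.616 → ⌈·⌉ = 7072
j=16: r + 15k = 7548.5535 → ⌈·⌉ = 7549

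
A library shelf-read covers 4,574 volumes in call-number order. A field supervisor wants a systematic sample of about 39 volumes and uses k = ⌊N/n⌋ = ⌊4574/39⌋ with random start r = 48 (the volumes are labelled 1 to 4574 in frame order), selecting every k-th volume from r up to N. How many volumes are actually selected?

39

k = ⌊4574/39⌋ = 117
Achieved size = ⌊(4574 − 48)/117⌋ + 1 = ⌊4526/117⌋ + 1 = 38 + 1 = 39
(last selection: 48 + 38×117 = 4494 ≤ 4574; next would be 4611 > 4574)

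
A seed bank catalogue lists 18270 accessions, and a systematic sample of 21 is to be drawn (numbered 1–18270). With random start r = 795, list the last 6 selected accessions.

k = N/n = 18270/21 = 870
16th selection = 795 + 15×870 = 13845
17th: 13845 + 870 = 14715
18th: 14715 + 870 = 15585
19th: 15585 + 870 = 16455
20th: 16455 + 870 = 17325
21st: 17325 + 870 = 18195

13845, 14715, 15585, 16455, 17325, 18195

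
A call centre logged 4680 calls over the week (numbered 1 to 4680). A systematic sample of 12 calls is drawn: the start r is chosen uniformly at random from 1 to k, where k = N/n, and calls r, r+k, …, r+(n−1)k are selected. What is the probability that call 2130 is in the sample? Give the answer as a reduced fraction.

1/390

k = 4680/12 = 390.
Call 2130 is selected iff r ≡ 2130 (mod 390); exactly one such r in {1,…,390}.
Inclusion probability = 1/390.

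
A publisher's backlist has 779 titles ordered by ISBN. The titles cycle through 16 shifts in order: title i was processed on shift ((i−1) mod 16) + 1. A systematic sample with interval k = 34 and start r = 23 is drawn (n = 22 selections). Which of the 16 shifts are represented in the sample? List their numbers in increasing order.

1, 3, 5, 7, 9, 11, 13, 15

Consecutive selections differ by k = 34, so their shift numbers differ by 34 mod 16 = 2.
gcd(34, 16) = 2, so the sample visits 16/2 = 8 distinct residues mod 16.
Start 23 is shift 7; the shifts hit are 1, 3, 5, 7, 9, 11, 13, 15.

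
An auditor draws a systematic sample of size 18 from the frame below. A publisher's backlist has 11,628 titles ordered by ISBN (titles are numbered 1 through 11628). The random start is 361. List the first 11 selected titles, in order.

361, 1007, 1653, 2299, 2945, 3591, 4237, 4883, 5529, 6175, 6821

k = N/n = 11628/18 = 646
title 1: 361
title 2: 361 + 646 = 1007
title 3: 1007 + 646 = 1653
title 4: 1653 + 646 = 2299
title 5: 2299 + 646 = 2945
title 6: 2945 + 646 = 3591
title 7: 3591 + 646 = 4237
title 8: 4237 + 646 = 4883
title 9: 4883 + 646 = 5529
title 10: 5529 + 646 = 6175
title 11: 6175 + 646 = 6821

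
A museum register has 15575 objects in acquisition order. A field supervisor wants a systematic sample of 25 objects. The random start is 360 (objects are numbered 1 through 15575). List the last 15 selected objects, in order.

6590, 7213, 7836, 8459, 9082, 9705, 10328, 10951, 11574, 12197, 12820, 13443, 14066, 14689, 15312

k = N/n = 15575/25 = 623
11th selection = 360 + 10×623 = 6590
12th: 6590 + 623 = 7213
13th: 7213 + 623 = 7836
14th: 7836 + 623 = 8459
15th: 8459 + 623 = 9082
16th: 9082 + 623 = 9705
17th: 9705 + 623 = 10328
18th: 10328 + 623 = 10951
19th: 10951 + 623 = 11574
20th: 11574 + 623 = 12197
21st: 12197 + 623 = 12820
22nd: 12820 + 623 = 13443
23rd: 13443 + 623 = 14066
24th: 14066 + 623 = 14689
25th: 14689 + 623 = 15312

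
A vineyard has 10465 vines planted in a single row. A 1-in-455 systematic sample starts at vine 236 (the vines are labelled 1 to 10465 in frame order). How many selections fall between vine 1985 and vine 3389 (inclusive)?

3

k = 455
First selection ≥ 1985: 236 + ⌈(1985−236)/455⌉·455 = 236 + 4×455 = 2056
Last selection ≤ 3389: 236 + ⌊(3389−236)/455⌋·455 = 236 + 6×455 = 2966
Count = 6 − 4 + 1 = 3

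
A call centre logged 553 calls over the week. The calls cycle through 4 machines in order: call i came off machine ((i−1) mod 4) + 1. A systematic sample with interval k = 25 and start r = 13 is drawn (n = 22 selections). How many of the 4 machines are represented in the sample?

4

Consecutive selections differ by k = 25, so their machine numbers differ by 25 mod 4 = 1.
gcd(25, 4) = 1, so the sample visits 4/1 = 4 distinct residues mod 4.
Start 13 is machine 1; the machines hit are 1, 2, 3, 4.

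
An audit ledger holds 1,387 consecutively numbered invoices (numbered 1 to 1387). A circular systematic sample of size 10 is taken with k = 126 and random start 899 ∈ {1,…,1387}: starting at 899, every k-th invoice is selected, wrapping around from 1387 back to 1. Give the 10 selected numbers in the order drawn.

Selection 1: 899
Selection 2: 899 + 126 = 1025
Selection 3: 1025 + 126 = 1151
Selection 4: 1151 + 126 = 1277
Selection 5: 1277 + 126 = 1403 → 1403 − 1387 = 16
Selection 6: 16 + 126 = 142
Selection 7: 142 + 126 = 268
Selection 8: 268 + 126 = 394
Selection 9: 394 + 126 = 520
Selection 10: 520 + 126 = 646

899, 1025, 1151, 1277, 16, 142, 268, 394, 520, 646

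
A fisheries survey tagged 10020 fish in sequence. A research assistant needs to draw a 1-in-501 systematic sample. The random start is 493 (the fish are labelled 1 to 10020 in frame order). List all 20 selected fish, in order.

fish 1: 493
fish 2: 493 + 501 = 994
fish 3: 994 + 501 = 1495
fish 4: 1495 + 501 = 1996
fish 5: 1996 + 501 = 2497
fish 6: 2497 + 501 = 2998
fish 7: 2998 + 501 = 3499
fish 8: 3499 + 501 = 4000
fish 9: 4000 + 501 = 4501
fish 10: 4501 + 501 = 5002
fish 11: 5002 + 501 = 5503
fish 12: 5503 + 501 = 6004
fish 13: 6004 + 501 = 6505
fish 14: 6505 + 501 = 7006
fish 15: 7006 + 501 = 7507
fish 16: 7507 + 501 = 8008
fish 17: 8008 + 501 = 8509
fish 18: 8509 + 501 = 9010
fish 19: 9010 + 501 = 9511
fish 20: 9511 + 501 = 10012

493, 994, 1495, 1996, 2497, 2998, 3499, 4000, 4501, 5002, 5503, 6004, 6505, 7006, 7507, 8008, 8509, 9010, 9511, 10012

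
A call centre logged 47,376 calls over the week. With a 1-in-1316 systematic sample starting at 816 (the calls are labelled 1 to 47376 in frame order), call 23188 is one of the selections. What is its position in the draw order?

k = 1316
position = (23188 − 816)/1316 + 1 = 22372/1316 + 1 = 17 + 1 = 18

18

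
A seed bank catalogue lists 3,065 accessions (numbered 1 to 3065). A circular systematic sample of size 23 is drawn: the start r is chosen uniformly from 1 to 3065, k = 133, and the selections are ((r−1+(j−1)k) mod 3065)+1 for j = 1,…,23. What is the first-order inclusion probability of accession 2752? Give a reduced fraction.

23/3065

For each position j, as r ranges over 1…3065 the j-th selection hits every accession exactly once, so accession 2752 is selected for exactly 23 of the 3065 starts.
Inclusion probability = 23/3065.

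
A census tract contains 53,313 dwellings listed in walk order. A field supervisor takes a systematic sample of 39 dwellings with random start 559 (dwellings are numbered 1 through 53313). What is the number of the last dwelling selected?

52505

k = 53313/39 = 1367
39th selection = r + (39−1)·k = 559 + 38×1367 = 559 + 51946 = 52505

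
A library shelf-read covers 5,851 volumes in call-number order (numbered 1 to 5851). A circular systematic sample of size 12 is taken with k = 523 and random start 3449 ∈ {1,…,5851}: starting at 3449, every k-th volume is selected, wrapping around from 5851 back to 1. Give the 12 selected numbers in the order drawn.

Selection 1: 3449
Selection 2: 3449 + 523 = 3972
Selection 3: 3972 + 523 = 4495
Selection 4: 4495 + 523 = 5018
Selection 5: 5018 + 523 = 5541
Selection 6: 5541 + 523 = 6064 → 6064 − 5851 = 213
Selection 7: 213 + 523 = 736
Selection 8: 736 + 523 = 1259
Selection 9: 1259 + 523 = 1782
Selection 10: 1782 + 523 = 2305
Selection 11: 2305 + 523 = 2828
Selection 12: 2828 + 523 = 3351

3449, 3972, 4495, 5018, 5541, 213, 736, 1259, 1782, 2305, 2828, 3351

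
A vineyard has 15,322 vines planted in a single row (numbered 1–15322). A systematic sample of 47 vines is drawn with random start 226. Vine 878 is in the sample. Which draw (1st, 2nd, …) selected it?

k = 15322/47 = 326
position = (878 − 226)/326 + 1 = 652/326 + 1 = 2 + 1 = 3

3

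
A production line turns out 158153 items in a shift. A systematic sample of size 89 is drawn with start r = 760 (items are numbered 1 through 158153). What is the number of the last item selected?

157136

k = 158153/89 = 1777
89th selection = r + (89−1)·k = 760 + 88×1777 = 760 + 156376 = 157136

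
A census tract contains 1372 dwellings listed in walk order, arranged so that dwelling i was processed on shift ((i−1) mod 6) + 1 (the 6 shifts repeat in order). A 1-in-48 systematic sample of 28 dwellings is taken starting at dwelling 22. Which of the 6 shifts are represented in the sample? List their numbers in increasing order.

4

Consecutive selections differ by k = 48, so their shift numbers differ by 48 mod 6 = 0.
gcd(48, 6) = 6, so the sample visits 6/6 = 1 distinct residues mod 6.
Start 22 is shift 4; the shifts hit are 4.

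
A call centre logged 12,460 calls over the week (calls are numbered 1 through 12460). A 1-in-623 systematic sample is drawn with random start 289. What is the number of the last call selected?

12126

k = 623
20th selection = r + (20−1)·k = 289 + 19×623 = 289 + 11837 = 12126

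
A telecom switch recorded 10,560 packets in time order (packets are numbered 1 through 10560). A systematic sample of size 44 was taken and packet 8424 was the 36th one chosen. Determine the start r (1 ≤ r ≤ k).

24

k = 10560/44 = 240
r = 8424 − (36−1)×240 = 8424 − 8400 = 24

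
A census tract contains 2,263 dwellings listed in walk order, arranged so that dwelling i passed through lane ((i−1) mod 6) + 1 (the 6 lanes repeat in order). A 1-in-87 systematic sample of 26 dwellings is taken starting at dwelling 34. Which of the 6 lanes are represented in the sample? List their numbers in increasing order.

1, 4

Consecutive selections differ by k = 87, so their lane numbers differ by 87 mod 6 = 3.
gcd(87, 6) = 3, so the sample visits 6/3 = 2 distinct residues mod 6.
Start 34 is lane 4; the lanes hit are 1, 4.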